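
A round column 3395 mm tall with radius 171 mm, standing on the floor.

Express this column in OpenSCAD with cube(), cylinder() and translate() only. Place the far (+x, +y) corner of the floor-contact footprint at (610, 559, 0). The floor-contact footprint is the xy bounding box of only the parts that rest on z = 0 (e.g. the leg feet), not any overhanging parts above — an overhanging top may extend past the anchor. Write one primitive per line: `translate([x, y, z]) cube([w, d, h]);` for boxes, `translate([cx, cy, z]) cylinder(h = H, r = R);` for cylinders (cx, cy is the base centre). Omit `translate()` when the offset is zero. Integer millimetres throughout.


translate([439, 388, 0]) cylinder(h = 3395, r = 171);


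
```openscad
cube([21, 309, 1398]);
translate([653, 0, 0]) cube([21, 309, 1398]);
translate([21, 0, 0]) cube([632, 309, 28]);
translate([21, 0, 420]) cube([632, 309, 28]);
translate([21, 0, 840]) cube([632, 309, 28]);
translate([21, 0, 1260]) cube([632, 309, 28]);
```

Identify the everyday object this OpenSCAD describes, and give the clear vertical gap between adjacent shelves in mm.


A bookshelf. The clear shelf gap is 392 mm.

Two tall side panels with 4 horizontal boards between them — a bookshelf. The first two shelf undersides are at z = 0 and z = 420; with shelf thickness 28, the clear gap is 420 − 0 − 28 = 392 mm.


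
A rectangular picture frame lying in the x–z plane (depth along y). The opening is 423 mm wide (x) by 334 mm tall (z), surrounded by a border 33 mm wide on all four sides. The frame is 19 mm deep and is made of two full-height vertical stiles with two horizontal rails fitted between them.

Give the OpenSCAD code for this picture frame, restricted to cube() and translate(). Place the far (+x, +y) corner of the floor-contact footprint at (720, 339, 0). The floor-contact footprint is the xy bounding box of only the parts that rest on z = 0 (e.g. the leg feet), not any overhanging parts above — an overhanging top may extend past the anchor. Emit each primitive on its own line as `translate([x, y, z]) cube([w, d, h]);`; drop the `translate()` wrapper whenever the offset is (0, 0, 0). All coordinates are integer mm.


translate([231, 320, 0]) cube([33, 19, 400]);
translate([687, 320, 0]) cube([33, 19, 400]);
translate([264, 320, 0]) cube([423, 19, 33]);
translate([264, 320, 367]) cube([423, 19, 33]);


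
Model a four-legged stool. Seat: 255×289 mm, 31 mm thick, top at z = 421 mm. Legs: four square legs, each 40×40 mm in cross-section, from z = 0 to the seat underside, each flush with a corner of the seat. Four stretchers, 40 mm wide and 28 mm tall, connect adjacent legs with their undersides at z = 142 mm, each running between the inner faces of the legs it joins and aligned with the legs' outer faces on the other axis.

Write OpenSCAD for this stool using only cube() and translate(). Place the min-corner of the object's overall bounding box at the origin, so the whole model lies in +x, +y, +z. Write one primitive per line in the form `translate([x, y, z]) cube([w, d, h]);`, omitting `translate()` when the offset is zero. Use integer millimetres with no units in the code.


translate([0, 0, 390]) cube([255, 289, 31]);
cube([40, 40, 390]);
translate([215, 0, 0]) cube([40, 40, 390]);
translate([0, 249, 0]) cube([40, 40, 390]);
translate([215, 249, 0]) cube([40, 40, 390]);
translate([40, 0, 142]) cube([175, 40, 28]);
translate([40, 249, 142]) cube([175, 40, 28]);
translate([0, 40, 142]) cube([40, 209, 28]);
translate([215, 40, 142]) cube([40, 209, 28]);


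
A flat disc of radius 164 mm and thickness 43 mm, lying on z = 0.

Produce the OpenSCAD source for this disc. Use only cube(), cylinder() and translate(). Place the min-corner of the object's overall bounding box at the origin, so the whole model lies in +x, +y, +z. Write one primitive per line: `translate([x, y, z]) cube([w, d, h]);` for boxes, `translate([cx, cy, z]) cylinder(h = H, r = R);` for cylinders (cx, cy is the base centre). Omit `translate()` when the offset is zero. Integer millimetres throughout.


translate([164, 164, 0]) cylinder(h = 43, r = 164);


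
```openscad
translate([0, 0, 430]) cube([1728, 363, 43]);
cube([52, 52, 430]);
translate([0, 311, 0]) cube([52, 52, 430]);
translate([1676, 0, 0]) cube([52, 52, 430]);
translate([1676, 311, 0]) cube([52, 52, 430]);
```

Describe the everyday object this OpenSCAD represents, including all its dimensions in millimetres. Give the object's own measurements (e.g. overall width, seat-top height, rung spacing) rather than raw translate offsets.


A long wooden bench with a 1728 mm (x) × 363 mm (y) seat, 43 mm thick, its top surface 473 mm above the floor. Four 52 mm square legs at the seat corners, flush with the edges, run from z = 0 to the seat underside.


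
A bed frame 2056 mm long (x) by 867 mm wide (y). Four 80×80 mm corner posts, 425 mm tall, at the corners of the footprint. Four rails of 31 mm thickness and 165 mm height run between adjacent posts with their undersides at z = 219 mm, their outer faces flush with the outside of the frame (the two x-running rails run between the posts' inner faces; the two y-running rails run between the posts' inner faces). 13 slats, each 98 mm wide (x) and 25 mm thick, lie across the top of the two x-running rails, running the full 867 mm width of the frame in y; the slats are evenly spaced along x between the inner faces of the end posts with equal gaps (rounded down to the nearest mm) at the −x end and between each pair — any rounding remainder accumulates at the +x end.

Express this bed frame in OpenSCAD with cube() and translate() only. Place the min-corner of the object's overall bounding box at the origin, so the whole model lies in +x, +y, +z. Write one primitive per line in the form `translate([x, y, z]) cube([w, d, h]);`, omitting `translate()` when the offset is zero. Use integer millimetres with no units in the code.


cube([80, 80, 425]);
translate([0, 787, 0]) cube([80, 80, 425]);
translate([1976, 0, 0]) cube([80, 80, 425]);
translate([1976, 787, 0]) cube([80, 80, 425]);
translate([80, 0, 219]) cube([1896, 31, 165]);
translate([80, 836, 219]) cube([1896, 31, 165]);
translate([0, 80, 219]) cube([31, 707, 165]);
translate([2025, 80, 219]) cube([31, 707, 165]);
translate([124, 0, 384]) cube([98, 867, 25]);
translate([266, 0, 384]) cube([98, 867, 25]);
translate([408, 0, 384]) cube([98, 867, 25]);
translate([550, 0, 384]) cube([98, 867, 25]);
translate([692, 0, 384]) cube([98, 867, 25]);
translate([834, 0, 384]) cube([98, 867, 25]);
translate([976, 0, 384]) cube([98, 867, 25]);
translate([1118, 0, 384]) cube([98, 867, 25]);
translate([1260, 0, 384]) cube([98, 867, 25]);
translate([1402, 0, 384]) cube([98, 867, 25]);
translate([1544, 0, 384]) cube([98, 867, 25]);
translate([1686, 0, 384]) cube([98, 867, 25]);
translate([1828, 0, 384]) cube([98, 867, 25]);


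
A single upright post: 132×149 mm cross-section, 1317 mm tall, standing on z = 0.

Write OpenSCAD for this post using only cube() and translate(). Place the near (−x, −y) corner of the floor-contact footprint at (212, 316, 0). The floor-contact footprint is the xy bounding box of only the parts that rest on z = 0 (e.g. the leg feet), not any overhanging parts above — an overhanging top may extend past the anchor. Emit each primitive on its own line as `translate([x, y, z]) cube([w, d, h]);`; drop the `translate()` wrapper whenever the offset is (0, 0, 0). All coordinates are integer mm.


translate([212, 316, 0]) cube([132, 149, 1317]);


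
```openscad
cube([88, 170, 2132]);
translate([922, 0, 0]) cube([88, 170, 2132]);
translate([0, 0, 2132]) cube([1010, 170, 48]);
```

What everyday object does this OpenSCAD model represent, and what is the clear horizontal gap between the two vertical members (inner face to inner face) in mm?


A door frame. The clear opening width is 834 mm.

Two 2132 mm tall posts with a header on top — a door frame. The left jamb is 88 mm wide at x = 0; the right jamb starts at x = 922. The clear opening is 922 − 88 = 834 mm.


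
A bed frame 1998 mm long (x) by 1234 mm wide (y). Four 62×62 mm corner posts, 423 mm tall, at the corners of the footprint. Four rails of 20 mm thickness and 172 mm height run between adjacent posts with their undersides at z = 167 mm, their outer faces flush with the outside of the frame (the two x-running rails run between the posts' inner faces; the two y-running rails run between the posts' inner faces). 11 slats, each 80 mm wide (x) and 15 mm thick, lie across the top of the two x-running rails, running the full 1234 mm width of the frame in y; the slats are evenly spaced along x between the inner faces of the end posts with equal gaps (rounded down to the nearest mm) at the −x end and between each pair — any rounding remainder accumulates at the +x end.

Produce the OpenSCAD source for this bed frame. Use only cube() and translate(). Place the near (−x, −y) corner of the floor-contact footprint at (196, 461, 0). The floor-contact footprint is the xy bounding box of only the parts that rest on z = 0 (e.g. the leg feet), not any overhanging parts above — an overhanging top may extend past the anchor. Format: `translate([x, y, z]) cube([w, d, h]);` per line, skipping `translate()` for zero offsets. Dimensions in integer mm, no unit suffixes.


// slat z = rail_z + rail_h = 167 + 172 = 339
// slat gap = ⌊(1874 − 11·80) / 12⌋ = 82
translate([196, 461, 0]) cube([62, 62, 423]);
translate([196, 1633, 0]) cube([62, 62, 423]);
translate([2132, 461, 0]) cube([62, 62, 423]);
translate([2132, 1633, 0]) cube([62, 62, 423]);
translate([258, 461, 167]) cube([1874, 20, 172]);
translate([258, 1675, 167]) cube([1874, 20, 172]);
translate([196, 523, 167]) cube([20, 1110, 172]);
translate([2174, 523, 167]) cube([20, 1110, 172]);
translate([340, 461, 339]) cube([80, 1234, 15]);
translate([502, 461, 339]) cube([80, 1234, 15]);
translate([664, 461, 339]) cube([80, 1234, 15]);
translate([826, 461, 339]) cube([80, 1234, 15]);
translate([988, 461, 339]) cube([80, 1234, 15]);
translate([1150, 461, 339]) cube([80, 1234, 15]);
translate([1312, 461, 339]) cube([80, 1234, 15]);
translate([1474, 461, 339]) cube([80, 1234, 15]);
translate([1636, 461, 339]) cube([80, 1234, 15]);
translate([1798, 461, 339]) cube([80, 1234, 15]);
translate([1960, 461, 339]) cube([80, 1234, 15]);


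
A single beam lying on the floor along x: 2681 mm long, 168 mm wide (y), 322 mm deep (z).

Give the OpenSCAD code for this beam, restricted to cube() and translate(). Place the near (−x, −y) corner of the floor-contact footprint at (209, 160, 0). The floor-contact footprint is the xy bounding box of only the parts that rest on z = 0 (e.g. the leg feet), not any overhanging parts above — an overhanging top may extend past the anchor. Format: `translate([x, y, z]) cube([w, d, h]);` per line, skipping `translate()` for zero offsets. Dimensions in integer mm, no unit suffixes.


translate([209, 160, 0]) cube([2681, 168, 322]);


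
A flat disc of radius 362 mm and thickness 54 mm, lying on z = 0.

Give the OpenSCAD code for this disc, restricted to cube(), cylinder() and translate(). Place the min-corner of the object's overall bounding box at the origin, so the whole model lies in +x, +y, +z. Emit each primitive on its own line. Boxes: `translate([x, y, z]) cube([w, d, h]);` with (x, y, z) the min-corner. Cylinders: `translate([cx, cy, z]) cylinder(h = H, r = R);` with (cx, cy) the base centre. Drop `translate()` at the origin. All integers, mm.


translate([362, 362, 0]) cylinder(h = 54, r = 362);


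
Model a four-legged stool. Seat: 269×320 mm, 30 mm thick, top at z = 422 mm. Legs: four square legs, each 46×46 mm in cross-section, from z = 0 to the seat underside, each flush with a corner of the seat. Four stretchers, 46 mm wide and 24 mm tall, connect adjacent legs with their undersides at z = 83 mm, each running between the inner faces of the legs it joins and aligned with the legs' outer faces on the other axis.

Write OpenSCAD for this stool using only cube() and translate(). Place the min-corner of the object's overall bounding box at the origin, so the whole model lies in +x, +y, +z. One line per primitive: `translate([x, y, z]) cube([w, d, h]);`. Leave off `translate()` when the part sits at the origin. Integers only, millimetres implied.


translate([0, 0, 392]) cube([269, 320, 30]);
cube([46, 46, 392]);
translate([223, 0, 0]) cube([46, 46, 392]);
translate([0, 274, 0]) cube([46, 46, 392]);
translate([223, 274, 0]) cube([46, 46, 392]);
translate([46, 0, 83]) cube([177, 46, 24]);
translate([46, 274, 83]) cube([177, 46, 24]);
translate([0, 46, 83]) cube([46, 228, 24]);
translate([223, 46, 83]) cube([46, 228, 24]);


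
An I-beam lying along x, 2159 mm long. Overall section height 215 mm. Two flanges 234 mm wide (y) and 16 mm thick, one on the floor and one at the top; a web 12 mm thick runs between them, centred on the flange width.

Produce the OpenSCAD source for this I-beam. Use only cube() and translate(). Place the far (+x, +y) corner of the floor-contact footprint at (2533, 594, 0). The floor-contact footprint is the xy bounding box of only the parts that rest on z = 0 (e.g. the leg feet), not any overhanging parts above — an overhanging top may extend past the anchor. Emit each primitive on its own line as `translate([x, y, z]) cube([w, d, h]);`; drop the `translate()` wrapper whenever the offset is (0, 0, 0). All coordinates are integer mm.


translate([374, 360, 0]) cube([2159, 234, 16]);
translate([374, 471, 16]) cube([2159, 12, 183]);
translate([374, 360, 199]) cube([2159, 234, 16]);


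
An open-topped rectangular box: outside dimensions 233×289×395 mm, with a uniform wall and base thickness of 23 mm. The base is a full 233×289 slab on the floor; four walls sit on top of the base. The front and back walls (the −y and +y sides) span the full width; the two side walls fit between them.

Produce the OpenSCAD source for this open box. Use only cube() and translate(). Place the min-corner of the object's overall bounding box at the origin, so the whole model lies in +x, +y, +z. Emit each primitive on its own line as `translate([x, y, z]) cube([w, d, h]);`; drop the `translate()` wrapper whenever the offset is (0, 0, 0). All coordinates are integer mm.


cube([233, 289, 23]);
translate([0, 0, 23]) cube([233, 23, 372]);
translate([0, 266, 23]) cube([233, 23, 372]);
translate([0, 23, 23]) cube([23, 243, 372]);
translate([210, 23, 23]) cube([23, 243, 372]);


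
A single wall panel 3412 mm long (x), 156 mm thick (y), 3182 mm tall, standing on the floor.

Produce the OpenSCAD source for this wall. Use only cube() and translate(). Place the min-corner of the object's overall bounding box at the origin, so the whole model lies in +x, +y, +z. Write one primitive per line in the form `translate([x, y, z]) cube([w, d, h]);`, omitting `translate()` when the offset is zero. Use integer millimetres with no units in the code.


cube([3412, 156, 3182]);


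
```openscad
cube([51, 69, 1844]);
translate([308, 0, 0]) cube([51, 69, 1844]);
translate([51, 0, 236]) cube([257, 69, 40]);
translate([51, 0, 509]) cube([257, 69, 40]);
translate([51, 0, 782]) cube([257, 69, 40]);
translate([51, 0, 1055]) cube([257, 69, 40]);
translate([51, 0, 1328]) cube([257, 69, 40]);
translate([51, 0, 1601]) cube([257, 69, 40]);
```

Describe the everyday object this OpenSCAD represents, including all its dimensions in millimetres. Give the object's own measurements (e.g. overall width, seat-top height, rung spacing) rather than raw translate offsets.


A straight ladder. Two 51×69 mm vertical rails, 1844 mm tall, stand 359 mm apart (outside-to-outside) with their front faces coplanar on the −y side. 6 rungs, each 69 mm deep and 40 mm tall, span between the inner faces of the rails, front faces flush with the rails. The lowest rung's underside is at z = 236 mm and rungs are spaced 273 mm apart (underside to underside).


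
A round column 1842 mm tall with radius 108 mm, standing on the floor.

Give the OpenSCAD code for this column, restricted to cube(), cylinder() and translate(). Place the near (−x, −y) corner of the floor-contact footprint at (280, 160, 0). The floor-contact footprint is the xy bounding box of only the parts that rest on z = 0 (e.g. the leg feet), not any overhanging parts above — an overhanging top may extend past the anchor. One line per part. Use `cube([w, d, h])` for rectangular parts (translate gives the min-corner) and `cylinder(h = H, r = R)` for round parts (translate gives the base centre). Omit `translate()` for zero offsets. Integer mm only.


translate([388, 268, 0]) cylinder(h = 1842, r = 108);


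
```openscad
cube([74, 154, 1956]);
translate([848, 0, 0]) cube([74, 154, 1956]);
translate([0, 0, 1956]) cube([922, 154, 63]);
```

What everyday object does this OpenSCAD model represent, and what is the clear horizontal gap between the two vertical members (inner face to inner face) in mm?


A door frame. The clear opening width is 774 mm.

Two 1956 mm tall posts with a header on top — a door frame. The left jamb is 74 mm wide at x = 0; the right jamb starts at x = 848. The clear opening is 848 − 74 = 774 mm.


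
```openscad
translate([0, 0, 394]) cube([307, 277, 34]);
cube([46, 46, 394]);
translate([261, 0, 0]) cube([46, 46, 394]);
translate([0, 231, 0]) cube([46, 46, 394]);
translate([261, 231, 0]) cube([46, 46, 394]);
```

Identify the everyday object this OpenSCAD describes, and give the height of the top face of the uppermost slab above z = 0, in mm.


A stool. The seat height is 428 mm.

A 307×277×34 slab at z = 394 on four corner posts — a stool. The seat top is 394 + 34 = 428 mm.


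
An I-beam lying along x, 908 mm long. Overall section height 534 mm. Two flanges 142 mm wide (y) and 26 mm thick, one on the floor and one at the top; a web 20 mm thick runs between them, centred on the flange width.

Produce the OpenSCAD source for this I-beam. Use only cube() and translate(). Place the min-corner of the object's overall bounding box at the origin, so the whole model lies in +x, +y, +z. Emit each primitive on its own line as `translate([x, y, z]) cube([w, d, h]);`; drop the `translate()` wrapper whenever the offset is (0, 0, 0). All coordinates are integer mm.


cube([908, 142, 26]);
translate([0, 61, 26]) cube([908, 20, 482]);
translate([0, 0, 508]) cube([908, 142, 26]);


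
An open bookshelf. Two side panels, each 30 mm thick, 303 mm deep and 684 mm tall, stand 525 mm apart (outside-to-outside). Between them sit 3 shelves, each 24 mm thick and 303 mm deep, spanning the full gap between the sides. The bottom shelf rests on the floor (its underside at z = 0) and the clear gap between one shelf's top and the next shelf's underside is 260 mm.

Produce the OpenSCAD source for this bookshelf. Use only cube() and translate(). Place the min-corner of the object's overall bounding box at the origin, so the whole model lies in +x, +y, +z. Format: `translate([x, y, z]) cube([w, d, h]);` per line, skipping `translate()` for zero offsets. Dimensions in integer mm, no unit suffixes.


cube([30, 303, 684]);
translate([495, 0, 0]) cube([30, 303, 684]);
translate([30, 0, 0]) cube([465, 303, 24]);
translate([30, 0, 284]) cube([465, 303, 24]);
translate([30, 0, 568]) cube([465, 303, 24]);


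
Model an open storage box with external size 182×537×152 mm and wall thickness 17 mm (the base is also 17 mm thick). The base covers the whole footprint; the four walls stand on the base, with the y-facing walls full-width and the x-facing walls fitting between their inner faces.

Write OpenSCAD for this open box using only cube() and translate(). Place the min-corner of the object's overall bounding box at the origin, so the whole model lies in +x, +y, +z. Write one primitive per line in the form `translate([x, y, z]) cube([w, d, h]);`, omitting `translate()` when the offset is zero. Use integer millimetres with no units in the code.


cube([182, 537, 17]);
translate([0, 0, 17]) cube([182, 17, 135]);
translate([0, 520, 17]) cube([182, 17, 135]);
translate([0, 17, 17]) cube([17, 503, 135]);
translate([165, 17, 17]) cube([17, 503, 135]);


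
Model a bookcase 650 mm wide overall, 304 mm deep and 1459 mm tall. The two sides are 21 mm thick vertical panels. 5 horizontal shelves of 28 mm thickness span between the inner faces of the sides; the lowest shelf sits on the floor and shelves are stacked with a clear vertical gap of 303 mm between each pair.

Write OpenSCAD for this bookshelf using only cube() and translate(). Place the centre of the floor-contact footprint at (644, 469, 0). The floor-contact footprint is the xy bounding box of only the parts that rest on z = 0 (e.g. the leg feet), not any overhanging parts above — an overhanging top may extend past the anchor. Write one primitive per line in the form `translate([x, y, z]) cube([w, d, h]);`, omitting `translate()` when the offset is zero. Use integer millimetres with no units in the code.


translate([319, 317, 0]) cube([21, 304, 1459]);
translate([948, 317, 0]) cube([21, 304, 1459]);
translate([340, 317, 0]) cube([608, 304, 28]);
translate([340, 317, 331]) cube([608, 304, 28]);
translate([340, 317, 662]) cube([608, 304, 28]);
translate([340, 317, 993]) cube([608, 304, 28]);
translate([340, 317, 1324]) cube([608, 304, 28]);


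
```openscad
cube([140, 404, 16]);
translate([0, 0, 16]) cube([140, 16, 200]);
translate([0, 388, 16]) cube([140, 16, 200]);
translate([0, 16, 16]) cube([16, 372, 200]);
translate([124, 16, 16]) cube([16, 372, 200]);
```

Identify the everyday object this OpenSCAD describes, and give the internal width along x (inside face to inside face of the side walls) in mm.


An open box. The internal width is 108 mm.

A 140×404 base slab with four walls standing on it — an open box. The base is 140 mm wide and the walls are 16 mm thick, so the internal width is 140 − 2 × 16 = 108 mm.


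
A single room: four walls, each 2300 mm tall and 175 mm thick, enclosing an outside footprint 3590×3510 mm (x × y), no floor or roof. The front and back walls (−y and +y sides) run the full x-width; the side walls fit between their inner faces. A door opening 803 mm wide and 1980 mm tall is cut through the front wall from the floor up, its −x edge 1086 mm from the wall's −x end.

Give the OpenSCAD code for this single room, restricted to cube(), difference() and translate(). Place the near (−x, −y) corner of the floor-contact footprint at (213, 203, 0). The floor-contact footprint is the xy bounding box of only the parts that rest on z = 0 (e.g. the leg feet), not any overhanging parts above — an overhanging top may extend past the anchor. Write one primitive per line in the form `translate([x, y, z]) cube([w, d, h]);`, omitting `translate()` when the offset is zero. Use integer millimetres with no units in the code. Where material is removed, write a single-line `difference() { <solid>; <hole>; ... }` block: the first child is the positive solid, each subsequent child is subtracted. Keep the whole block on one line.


difference() { translate([213, 203, 0]) cube([3590, 175, 2300]); translate([1299, 203, 0]) cube([803, 175, 1980]); }
translate([213, 3538, 0]) cube([3590, 175, 2300]);
translate([213, 378, 0]) cube([175, 3160, 2300]);
translate([3628, 378, 0]) cube([175, 3160, 2300]);


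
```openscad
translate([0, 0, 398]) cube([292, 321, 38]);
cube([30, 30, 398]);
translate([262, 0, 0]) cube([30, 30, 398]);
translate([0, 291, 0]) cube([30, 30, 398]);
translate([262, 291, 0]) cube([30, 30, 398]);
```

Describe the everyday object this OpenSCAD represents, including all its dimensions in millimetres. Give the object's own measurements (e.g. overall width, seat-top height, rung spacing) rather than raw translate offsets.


A four-legged stool. The seat is a 292×321×38 mm slab whose top surface is at z = 436 mm; four square legs, each 30×30 mm in cross-section, run from the floor (z = 0) to the underside of the seat, each flush with a corner of the seat.


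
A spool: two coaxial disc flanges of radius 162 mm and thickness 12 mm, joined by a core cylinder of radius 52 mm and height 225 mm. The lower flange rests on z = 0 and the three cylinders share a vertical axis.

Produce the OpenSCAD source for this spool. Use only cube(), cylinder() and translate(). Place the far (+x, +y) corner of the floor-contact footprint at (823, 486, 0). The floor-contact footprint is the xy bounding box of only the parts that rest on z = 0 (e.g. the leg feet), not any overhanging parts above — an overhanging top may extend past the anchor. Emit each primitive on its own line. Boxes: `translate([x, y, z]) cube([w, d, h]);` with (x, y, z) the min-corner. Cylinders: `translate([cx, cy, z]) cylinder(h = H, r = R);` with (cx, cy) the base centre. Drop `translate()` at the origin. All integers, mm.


translate([661, 324, 0]) cylinder(h = 12, r = 162);
translate([661, 324, 12]) cylinder(h = 225, r = 52);
translate([661, 324, 237]) cylinder(h = 12, r = 162);


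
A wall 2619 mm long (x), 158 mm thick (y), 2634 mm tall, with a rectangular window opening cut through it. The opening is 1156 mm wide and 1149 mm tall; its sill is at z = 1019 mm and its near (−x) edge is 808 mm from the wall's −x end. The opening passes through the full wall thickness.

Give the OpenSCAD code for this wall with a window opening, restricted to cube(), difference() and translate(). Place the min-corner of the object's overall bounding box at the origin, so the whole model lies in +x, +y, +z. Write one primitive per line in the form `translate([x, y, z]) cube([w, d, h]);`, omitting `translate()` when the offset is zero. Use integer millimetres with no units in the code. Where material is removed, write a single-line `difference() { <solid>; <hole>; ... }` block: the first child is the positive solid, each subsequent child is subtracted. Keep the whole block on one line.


difference() { cube([2619, 158, 2634]); translate([808, 0, 1019]) cube([1156, 158, 1149]); }


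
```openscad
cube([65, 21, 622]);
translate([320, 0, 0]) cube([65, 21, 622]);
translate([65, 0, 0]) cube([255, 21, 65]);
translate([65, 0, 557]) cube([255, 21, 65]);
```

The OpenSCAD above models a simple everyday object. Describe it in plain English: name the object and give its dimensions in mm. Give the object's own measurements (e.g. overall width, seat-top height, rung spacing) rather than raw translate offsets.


A rectangular picture frame lying in the x–z plane (depth along y). The opening is 255 mm wide (x) by 492 mm tall (z), surrounded by a border 65 mm wide on all four sides. The frame is 21 mm deep and is made of two full-height vertical stiles with two horizontal rails fitted between them.


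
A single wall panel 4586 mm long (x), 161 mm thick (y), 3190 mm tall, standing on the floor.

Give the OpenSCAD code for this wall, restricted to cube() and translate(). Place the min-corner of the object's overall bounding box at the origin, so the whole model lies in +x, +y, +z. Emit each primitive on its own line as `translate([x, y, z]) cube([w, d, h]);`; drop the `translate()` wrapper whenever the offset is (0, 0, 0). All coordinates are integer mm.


cube([4586, 161, 3190]);


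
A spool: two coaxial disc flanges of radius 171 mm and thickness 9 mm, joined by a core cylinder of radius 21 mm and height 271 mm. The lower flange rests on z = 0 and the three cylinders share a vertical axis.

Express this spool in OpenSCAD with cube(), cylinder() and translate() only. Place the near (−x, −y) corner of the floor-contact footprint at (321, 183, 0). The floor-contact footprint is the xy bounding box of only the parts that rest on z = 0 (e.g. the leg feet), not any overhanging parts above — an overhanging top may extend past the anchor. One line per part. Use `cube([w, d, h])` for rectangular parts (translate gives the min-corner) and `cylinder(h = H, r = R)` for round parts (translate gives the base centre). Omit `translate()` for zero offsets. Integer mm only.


translate([492, 354, 0]) cylinder(h = 9, r = 171);
translate([492, 354, 9]) cylinder(h = 271, r = 21);
translate([492, 354, 280]) cylinder(h = 9, r = 171);


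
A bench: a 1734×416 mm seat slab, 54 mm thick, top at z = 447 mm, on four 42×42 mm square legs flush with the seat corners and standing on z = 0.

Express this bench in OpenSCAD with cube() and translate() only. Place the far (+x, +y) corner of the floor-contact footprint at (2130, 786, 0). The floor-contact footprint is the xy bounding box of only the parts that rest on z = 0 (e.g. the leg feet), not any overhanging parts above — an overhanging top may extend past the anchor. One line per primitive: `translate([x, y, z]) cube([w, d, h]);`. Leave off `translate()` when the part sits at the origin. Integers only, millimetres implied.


translate([396, 370, 393]) cube([1734, 416, 54]);
translate([396, 370, 0]) cube([42, 42, 393]);
translate([396, 744, 0]) cube([42, 42, 393]);
translate([2088, 370, 0]) cube([42, 42, 393]);
translate([2088, 744, 0]) cube([42, 42, 393]);


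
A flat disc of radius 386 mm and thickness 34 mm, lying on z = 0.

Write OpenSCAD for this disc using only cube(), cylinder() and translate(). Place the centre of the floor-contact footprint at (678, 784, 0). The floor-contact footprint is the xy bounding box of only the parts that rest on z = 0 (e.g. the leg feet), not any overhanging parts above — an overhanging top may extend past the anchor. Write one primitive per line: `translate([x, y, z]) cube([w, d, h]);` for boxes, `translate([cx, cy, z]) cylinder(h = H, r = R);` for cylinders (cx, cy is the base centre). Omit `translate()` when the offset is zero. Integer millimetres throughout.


translate([678, 784, 0]) cylinder(h = 34, r = 386);


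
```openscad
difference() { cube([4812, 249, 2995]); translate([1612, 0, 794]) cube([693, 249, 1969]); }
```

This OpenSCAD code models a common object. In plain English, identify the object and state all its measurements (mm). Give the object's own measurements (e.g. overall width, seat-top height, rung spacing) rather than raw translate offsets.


A wall 4812 mm long (x), 249 mm thick (y), 2995 mm tall, with a rectangular window opening cut through it. The opening is 693 mm wide and 1969 mm tall; its sill is at z = 794 mm and its near (−x) edge is 1612 mm from the wall's −x end. The opening passes through the full wall thickness.


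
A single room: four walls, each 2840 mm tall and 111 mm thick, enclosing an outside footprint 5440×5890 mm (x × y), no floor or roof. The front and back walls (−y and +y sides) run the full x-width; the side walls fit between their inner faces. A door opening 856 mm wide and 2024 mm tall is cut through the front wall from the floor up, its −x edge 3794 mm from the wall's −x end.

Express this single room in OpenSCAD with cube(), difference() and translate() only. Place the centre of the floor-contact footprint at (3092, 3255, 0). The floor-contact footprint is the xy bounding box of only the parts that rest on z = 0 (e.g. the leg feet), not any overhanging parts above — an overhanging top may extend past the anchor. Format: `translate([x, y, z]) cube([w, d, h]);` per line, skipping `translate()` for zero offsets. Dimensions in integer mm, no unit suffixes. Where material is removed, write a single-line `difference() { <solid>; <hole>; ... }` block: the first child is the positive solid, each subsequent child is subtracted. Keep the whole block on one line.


difference() { translate([372, 310, 0]) cube([5440, 111, 2840]); translate([4166, 310, 0]) cube([856, 111, 2024]); }
translate([372, 6089, 0]) cube([5440, 111, 2840]);
translate([372, 421, 0]) cube([111, 5668, 2840]);
translate([5701, 421, 0]) cube([111, 5668, 2840]);


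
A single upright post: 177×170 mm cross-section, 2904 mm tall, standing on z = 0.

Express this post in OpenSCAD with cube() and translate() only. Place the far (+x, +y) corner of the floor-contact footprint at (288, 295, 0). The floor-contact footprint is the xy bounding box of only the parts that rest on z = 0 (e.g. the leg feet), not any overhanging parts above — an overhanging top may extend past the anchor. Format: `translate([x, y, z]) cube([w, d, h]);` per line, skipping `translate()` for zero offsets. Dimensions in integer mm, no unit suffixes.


translate([111, 125, 0]) cube([177, 170, 2904]);


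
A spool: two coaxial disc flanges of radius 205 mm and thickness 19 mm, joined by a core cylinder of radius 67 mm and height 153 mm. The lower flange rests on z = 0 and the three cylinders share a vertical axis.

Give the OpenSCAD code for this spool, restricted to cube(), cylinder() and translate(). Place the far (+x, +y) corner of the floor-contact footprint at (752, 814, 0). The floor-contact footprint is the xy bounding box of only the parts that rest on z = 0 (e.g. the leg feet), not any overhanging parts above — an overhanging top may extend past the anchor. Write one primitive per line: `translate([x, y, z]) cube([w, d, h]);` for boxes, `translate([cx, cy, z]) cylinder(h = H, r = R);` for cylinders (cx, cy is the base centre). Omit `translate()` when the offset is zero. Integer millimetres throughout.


translate([547, 609, 0]) cylinder(h = 19, r = 205);
translate([547, 609, 19]) cylinder(h = 153, r = 67);
translate([547, 609, 172]) cylinder(h = 19, r = 205);


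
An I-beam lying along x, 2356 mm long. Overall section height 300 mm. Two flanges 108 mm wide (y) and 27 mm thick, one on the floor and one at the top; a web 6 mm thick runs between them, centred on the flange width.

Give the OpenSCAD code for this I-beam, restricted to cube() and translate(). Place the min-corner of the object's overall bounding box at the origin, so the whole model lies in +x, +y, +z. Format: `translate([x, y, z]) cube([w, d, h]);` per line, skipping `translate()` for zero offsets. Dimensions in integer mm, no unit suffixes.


cube([2356, 108, 27]);
translate([0, 51, 27]) cube([2356, 6, 246]);
translate([0, 0, 273]) cube([2356, 108, 27]);


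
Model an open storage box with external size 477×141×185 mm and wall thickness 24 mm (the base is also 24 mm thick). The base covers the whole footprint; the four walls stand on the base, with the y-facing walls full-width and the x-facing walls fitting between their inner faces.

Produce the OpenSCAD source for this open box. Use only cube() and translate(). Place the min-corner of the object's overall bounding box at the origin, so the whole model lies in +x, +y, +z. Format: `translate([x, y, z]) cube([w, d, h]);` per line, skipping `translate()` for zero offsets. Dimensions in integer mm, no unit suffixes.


cube([477, 141, 24]);
translate([0, 0, 24]) cube([477, 24, 161]);
translate([0, 117, 24]) cube([477, 24, 161]);
translate([0, 24, 24]) cube([24, 93, 161]);
translate([453, 24, 24]) cube([24, 93, 161]);


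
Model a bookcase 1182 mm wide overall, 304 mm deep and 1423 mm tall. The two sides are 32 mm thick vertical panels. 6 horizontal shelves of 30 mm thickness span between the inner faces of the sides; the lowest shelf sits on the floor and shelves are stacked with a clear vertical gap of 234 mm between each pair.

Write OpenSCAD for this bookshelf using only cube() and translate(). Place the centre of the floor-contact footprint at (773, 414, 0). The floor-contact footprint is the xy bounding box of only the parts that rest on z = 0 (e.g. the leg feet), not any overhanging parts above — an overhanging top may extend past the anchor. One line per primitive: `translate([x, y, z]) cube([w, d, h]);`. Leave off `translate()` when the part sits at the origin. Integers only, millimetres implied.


translate([182, 262, 0]) cube([32, 304, 1423]);
translate([1332, 262, 0]) cube([32, 304, 1423]);
translate([214, 262, 0]) cube([1118, 304, 30]);
translate([214, 262, 264]) cube([1118, 304, 30]);
translate([214, 262, 528]) cube([1118, 304, 30]);
translate([214, 262, 792]) cube([1118, 304, 30]);
translate([214, 262, 1056]) cube([1118, 304, 30]);
translate([214, 262, 1320]) cube([1118, 304, 30]);


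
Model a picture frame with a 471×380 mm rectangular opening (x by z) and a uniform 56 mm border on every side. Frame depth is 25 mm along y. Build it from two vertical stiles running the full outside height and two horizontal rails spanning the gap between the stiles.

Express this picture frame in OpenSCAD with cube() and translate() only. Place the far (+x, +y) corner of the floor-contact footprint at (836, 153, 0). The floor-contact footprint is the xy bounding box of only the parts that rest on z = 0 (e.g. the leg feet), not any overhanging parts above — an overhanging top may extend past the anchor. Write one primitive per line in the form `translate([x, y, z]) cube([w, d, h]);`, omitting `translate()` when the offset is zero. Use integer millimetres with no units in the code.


translate([253, 128, 0]) cube([56, 25, 492]);
translate([780, 128, 0]) cube([56, 25, 492]);
translate([309, 128, 0]) cube([471, 25, 56]);
translate([309, 128, 436]) cube([471, 25, 56]);


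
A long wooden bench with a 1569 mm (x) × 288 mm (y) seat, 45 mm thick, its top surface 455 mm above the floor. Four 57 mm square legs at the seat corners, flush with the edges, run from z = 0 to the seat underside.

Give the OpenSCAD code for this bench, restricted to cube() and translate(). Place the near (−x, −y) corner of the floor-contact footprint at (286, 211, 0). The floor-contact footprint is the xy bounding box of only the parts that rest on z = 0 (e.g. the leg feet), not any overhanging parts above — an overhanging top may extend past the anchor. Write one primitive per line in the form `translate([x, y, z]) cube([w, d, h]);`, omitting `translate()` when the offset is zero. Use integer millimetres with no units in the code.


translate([286, 211, 410]) cube([1569, 288, 45]);
translate([286, 211, 0]) cube([57, 57, 410]);
translate([286, 442, 0]) cube([57, 57, 410]);
translate([1798, 211, 0]) cube([57, 57, 410]);
translate([1798, 442, 0]) cube([57, 57, 410]);


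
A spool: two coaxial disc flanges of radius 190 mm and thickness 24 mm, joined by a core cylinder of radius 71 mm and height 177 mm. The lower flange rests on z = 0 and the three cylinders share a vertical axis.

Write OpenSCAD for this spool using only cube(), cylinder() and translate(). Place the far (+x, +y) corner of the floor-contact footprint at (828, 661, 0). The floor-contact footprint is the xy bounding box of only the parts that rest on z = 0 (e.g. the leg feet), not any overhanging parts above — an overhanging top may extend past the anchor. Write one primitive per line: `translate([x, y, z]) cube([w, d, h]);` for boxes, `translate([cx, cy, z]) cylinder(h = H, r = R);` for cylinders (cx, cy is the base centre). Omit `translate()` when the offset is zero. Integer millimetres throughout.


translate([638, 471, 0]) cylinder(h = 24, r = 190);
translate([638, 471, 24]) cylinder(h = 177, r = 71);
translate([638, 471, 201]) cylinder(h = 24, r = 190);


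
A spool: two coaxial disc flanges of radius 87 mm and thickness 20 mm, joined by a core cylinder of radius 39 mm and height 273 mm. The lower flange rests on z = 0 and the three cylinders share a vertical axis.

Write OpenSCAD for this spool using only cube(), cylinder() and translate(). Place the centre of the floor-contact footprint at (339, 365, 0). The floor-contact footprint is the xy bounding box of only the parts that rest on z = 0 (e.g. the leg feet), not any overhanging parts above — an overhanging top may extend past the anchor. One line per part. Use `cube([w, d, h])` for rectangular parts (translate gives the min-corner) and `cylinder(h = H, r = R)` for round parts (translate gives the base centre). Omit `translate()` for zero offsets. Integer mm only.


translate([339, 365, 0]) cylinder(h = 20, r = 87);
translate([339, 365, 20]) cylinder(h = 273, r = 39);
translate([339, 365, 293]) cylinder(h = 20, r = 87);


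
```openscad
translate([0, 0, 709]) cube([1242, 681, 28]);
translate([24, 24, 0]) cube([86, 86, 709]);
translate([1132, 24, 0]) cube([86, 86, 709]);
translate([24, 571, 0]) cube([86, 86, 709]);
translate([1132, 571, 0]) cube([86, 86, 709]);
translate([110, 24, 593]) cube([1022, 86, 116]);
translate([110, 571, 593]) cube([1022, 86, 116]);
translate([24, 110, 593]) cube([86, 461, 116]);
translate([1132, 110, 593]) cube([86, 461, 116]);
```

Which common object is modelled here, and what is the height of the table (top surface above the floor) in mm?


A table. The table height is 737 mm.

A 1242×681×28 slab sits at z = 709 on four 86 mm square posts — a table. The top surface is at 709 + 28 = 737 mm.
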